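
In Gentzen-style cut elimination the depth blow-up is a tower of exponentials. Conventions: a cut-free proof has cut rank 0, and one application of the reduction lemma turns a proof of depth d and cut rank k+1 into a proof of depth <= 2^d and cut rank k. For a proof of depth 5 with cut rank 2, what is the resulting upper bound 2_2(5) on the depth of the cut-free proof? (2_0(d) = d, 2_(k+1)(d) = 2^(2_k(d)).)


Each rank reduction sends depth d to at most 2^d; cut rank r needs r reductions.
2_0(5) = 5
2_1(5) = 2^5 = 32
2_2(5) = 2^32 = 4294967296
Cut-free depth bound = 4294967296

4294967296


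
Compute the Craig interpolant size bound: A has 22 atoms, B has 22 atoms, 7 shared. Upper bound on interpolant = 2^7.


Shared atoms = 7
Craig interpolant size bound = 2^7
= 128

128


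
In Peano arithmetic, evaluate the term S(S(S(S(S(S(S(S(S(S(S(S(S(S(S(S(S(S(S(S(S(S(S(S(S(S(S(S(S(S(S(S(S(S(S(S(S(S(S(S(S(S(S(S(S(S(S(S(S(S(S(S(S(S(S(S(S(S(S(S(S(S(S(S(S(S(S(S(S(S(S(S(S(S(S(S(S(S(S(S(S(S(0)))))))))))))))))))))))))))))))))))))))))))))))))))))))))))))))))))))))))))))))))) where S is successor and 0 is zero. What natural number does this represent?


Counting successors applied to 0:
82 applications of S to 0 = 82

82


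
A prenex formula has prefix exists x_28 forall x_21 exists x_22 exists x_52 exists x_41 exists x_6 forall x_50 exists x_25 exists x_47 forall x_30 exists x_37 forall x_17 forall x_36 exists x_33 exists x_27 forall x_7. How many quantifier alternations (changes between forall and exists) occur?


Walk the prefix and count type changes:
  position 1: exists -> forall <-- alternation
  position 2: forall -> exists <-- alternation
  position 3: exists -> exists
  position 4: exists -> exists
  position 5: exists -> exists
  position 6: exists -> forall <-- alternation
  position 7: forall -> exists <-- alternation
  position 8: exists -> exists
  position 9: exists -> forall <-- alternation
  position 10: forall -> exists <-- alternation
  position 11: exists -> forall <-- alternation
  position 12: forall -> forall
  position 13: forall -> exists <-- alternation
  position 14: exists -> exists
  position 15: exists -> forall <-- alternation
Total alternations = 9

9


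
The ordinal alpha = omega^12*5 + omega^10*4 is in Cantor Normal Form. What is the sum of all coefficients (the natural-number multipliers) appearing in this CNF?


CNF: omega^12*5 + omega^10*4
Coefficients: 5 + 4 = 9

9


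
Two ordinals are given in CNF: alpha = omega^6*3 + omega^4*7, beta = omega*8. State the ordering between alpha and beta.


Compare term by term from highest exponent:
alpha = omega^6*3 + omega^4*7
beta = omega*8
Term 1: alpha has omega^6*3, beta has omega^1*8
Term 2: alpha has omega^4*7, beta has omega^0*0
Result: alpha > beta

alpha > beta


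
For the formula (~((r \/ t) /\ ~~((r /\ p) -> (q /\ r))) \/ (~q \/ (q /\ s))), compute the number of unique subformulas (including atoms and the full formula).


Formula: (~((r \/ t) /\ ~~((r /\ p) -> (q /\ r))) \/ (~q \/ (q /\ s)))
Subformulas found:
  1. q
  2. s
  3. r
  4. t
  5. p
  6. ~q
  7. (r \/ t)
  8. (q /\ s)
  9. (q /\ r)
  10. (r /\ p)
  11. (~q \/ (q /\ s))
  12. ((r /\ p) -> (q /\ r))
  13. ~((r /\ p) -> (q /\ r))
  14. ~~((r /\ p) -> (q /\ r))
  15. ((r \/ t) /\ ~~((r /\ p) -> (q /\ r)))
  16. ~((r \/ t) /\ ~~((r /\ p) -> (q /\ r)))
  17. (~((r \/ t) /\ ~~((r /\ p) -> (q /\ r))) \/ (~q \/ (q /\ s)))
Total distinct subformulas = 17

17


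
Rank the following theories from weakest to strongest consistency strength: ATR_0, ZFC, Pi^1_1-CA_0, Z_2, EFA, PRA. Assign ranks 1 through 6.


Ordering by consistency strength:
1. EFA
2. PRA
3. ATR_0
4. Pi^1_1-CA_0
5. Z_2
6. ZFC


ATR_0=3, ZFC=6, Pi^1_1-CA_0=4, Z_2=5, EFA=1, PRA=2


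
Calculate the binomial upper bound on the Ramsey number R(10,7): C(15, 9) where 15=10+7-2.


R(10,7) <= C(10+7-2, 10-1) = C(15, 9)
C(15, 9) = 15! / (9! * 6!)
= 5005

5005


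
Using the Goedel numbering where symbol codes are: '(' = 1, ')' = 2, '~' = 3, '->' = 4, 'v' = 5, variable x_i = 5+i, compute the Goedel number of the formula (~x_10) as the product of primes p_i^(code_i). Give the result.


Formula: (~x_10)
Symbol codes: [1, 3, 15, 2]
Primes: [2, 3, 5, 7]
p_1^1 = 2^1 = 2
p_2^3 = 3^3 = 27
p_3^15 = 5^15 = 30517578125
p_4^2 = 7^2 = 49
Product = 80749511718750

80749511718750


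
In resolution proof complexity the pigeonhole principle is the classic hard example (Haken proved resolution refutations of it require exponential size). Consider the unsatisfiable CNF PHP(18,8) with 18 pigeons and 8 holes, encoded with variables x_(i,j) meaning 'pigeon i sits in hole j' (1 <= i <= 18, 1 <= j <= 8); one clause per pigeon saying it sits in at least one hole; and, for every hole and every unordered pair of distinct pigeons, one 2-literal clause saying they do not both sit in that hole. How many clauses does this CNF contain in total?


PHP(18,8): 18 pigeons, 8 holes, 18*8 = 144 variables.
- pigeon clauses: one per pigeon -> 18 clauses
- hole clauses: 8 holes * C(18,2) = 8 * 153 -> 1224 clauses
Total clauses = 18 + 1224 = 1242

1242


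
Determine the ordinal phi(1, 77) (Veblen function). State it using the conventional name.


phi(1, 77):
phi(1, beta) = epsilon_beta (the beta-th epsilon number).
phi(1, 77) = epsilon_77

epsilon_77


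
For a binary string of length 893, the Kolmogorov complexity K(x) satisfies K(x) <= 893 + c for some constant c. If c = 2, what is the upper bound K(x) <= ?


K(x) <= |x| + c = 893 + 2 = 895

895


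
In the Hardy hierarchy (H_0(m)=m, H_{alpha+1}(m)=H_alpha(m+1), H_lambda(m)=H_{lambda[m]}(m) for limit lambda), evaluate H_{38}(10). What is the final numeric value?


H_38(10):
For finite ordinals k, H_k(n) = n + k (each successor step adds 1).
H_38(10) = 10 + 38 = 48

48


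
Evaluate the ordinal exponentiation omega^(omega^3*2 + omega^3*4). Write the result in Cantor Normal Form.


omega^(omega^3*2 + omega^3*4):
Both terms of the exponent have the same exponent 3, so they merge: omega^3*2 + omega^3*4 = omega^3*(2+4) = omega^3*6.
omega raised to a CNF ordinal is a single CNF term: Result = omega^(omega^3*6)

omega^(omega^3*6)


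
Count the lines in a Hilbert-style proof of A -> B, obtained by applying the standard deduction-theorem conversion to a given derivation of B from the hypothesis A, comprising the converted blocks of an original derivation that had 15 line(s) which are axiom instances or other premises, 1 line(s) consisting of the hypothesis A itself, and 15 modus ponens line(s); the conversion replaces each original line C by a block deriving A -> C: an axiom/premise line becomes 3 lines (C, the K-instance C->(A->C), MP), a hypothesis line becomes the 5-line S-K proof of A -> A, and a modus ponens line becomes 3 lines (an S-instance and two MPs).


Deduction-theorem conversion, block by block:
- 15 axiom/premise lines -> 3 lines each = 45
- 1 hypothesis lines -> 5 lines each (identity proof A->A) = 5
- 15 MP lines -> 3 lines each (S-instance, MP, MP) = 45
Total = 45 + 5 + 45 = 95 lines.

95


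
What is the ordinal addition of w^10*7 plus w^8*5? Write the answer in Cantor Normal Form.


Ordinal addition w^10*7 + w^8*5:
Leading exponent of alpha (10) > leading exponent of beta (8).
Since alpha's term has higher exponent than beta's leading term,
the sum is simply alpha followed by beta.
Result = w^10*7 + w^8*5

w^10*7 + w^8*5


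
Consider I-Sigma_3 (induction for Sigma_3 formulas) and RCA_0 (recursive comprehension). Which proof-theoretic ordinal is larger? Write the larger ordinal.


Proof-theoretic ordinal of I-Sigma_3 (induction for Sigma_3 formulas): omega^(omega^(omega^omega))
Proof-theoretic ordinal of RCA_0 (recursive comprehension): omega^omega
Comparing: omega^omega < omega^(omega^(omega^omega)).
The larger ordinal is omega^(omega^(omega^omega)) (from I-Sigma_3 (induction for Sigma_3 formulas)).

omega^(omega^(omega^omega))


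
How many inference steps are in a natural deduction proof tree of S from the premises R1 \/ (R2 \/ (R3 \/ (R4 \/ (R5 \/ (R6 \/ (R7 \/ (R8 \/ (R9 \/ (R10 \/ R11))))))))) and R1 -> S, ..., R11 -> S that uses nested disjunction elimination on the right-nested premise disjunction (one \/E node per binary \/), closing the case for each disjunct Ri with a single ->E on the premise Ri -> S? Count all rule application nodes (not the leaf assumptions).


The premise R1 \/ (R2 \/ (R3 \/ (R4 \/ (R5 \/ (R6 \/ (R7 \/ (R8 \/ (R9 \/ (R10 \/ R11))))))))) contains 11 disjuncts, hence 10 binary \/ connectives.
- Each binary \/ is eliminated once: 10 \/E nodes.
- Each of the 11 cases Ri derives S by one ->E with Ri -> S: 11 ->E nodes.
Total = 10 + 11 = 21

21


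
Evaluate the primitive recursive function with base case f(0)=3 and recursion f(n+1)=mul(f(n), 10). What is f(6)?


f(0) = 3
f(1) = mul(f(0), 10) = mul(3, 10) = 30
f(2) = mul(f(1), 10) = mul(30, 10) = 300
f(3) = mul(f(2), 10) = mul(300, 10) = 3000
f(4) = mul(f(3), 10) = mul(3000, 10) = 30000
f(5) = mul(f(4), 10) = mul(30000, 10) = 300000
f(6) = mul(f(5), 10) = mul(300000, 10) = 3000000


3000000


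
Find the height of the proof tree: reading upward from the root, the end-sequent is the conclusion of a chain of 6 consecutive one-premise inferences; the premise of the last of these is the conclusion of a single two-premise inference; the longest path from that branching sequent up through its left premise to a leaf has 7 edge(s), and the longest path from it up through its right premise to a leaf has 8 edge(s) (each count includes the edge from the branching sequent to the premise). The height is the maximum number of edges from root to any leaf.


Longest path through the left premise: 7 edges (measured from the branching sequent)
Longest path through the right premise: 8 edges
Height of the subtree rooted at the branching sequent: max(7, 8) = 8
The branching sequent sits 6 edges above the root (the chain of one-premise inferences), so height = 8 + 6 = 14

14


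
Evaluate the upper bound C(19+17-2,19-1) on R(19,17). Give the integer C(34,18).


R(19,17) <= C(19+17-2, 19-1) = C(34, 18)
C(34, 18) = 34! / (18! * 16!)
= 2203961430

2203961430


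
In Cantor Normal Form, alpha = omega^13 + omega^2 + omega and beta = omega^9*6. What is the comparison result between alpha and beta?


Compare term by term from highest exponent:
alpha = omega^13 + omega^2 + omega
beta = omega^9*6
Term 1: alpha has omega^13*1, beta has omega^9*6
Term 2: alpha has omega^2*1, beta has omega^0*0
Term 3: alpha has omega^1*1, beta has omega^0*0
Result: alpha > beta

alpha > beta


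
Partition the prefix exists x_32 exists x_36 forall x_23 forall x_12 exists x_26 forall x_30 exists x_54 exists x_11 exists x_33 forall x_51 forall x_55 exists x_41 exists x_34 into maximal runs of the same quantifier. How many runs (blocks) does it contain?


Alternations = 6.
Blocks = alternations + 1 = 7

7


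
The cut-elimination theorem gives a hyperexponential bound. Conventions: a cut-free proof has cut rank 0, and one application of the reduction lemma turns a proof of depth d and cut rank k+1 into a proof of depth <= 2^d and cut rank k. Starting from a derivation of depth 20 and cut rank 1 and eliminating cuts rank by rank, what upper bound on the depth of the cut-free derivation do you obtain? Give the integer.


Each rank reduction sends depth d to at most 2^d; cut rank r needs r reductions.
2_0(20) = 20
2_1(20) = 2^20 = 1048576
Cut-free depth bound = 1048576

1048576


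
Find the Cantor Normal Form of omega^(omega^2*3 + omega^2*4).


omega^(omega^2*3 + omega^2*4):
Both terms of the exponent have the same exponent 2, so they merge: omega^2*3 + omega^2*4 = omega^2*(3+4) = omega^2*7.
omega raised to a CNF ordinal is a single CNF term: Result = omega^(omega^2*7)

omega^(omega^2*7)


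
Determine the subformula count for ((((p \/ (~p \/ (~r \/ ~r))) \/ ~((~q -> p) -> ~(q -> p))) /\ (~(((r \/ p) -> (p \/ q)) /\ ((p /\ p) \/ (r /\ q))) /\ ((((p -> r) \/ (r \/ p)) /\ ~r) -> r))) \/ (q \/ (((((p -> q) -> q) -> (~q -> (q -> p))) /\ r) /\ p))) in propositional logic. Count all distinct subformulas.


Formula: ((((p \/ (~p \/ (~r \/ ~r))) \/ ~((~q -> p) -> ~(q -> p))) /\ (~(((r \/ p) -> (p \/ q)) /\ ((p /\ p) \/ (r /\ q))) /\ ((((p -> r) \/ (r \/ p)) /\ ~r) -> r))) \/ (q \/ (((((p -> q) -> q) -> (~q -> (q -> p))) /\ r) /\ p)))
Subformulas found:
  1. r
  2. p
  3. q
  4. ~p
  5. ~r
  6. ~q
  7. (q -> p)
  8. (p -> q)
  9. (p -> r)
  10. (r /\ q)
  11. (r \/ p)
  12. (p \/ q)
  13. (p /\ p)
  14. ~(q -> p)
  15. (~q -> p)
  16. (~r \/ ~r)
  17. ((p -> q) -> q)
  18. (~q -> (q -> p))
  19. (~p \/ (~r \/ ~r))
  20. ((r \/ p) -> (p \/ q))
  21. ((p /\ p) \/ (r /\ q))
  22. ((p -> r) \/ (r \/ p))
  23. ((~q -> p) -> ~(q -> p))
  24. (p \/ (~p \/ (~r \/ ~r)))
  25. ~((~q -> p) -> ~(q -> p))
  26. (((p -> r) \/ (r \/ p)) /\ ~r)
  27. (((p -> q) -> q) -> (~q -> (q -> p)))
  28. ((((p -> r) \/ (r \/ p)) /\ ~r) -> r)
  29. ((((p -> q) -> q) -> (~q -> (q -> p))) /\ r)
  30. (((r \/ p) -> (p \/ q)) /\ ((p /\ p) \/ (r /\ q)))
  31. (((((p -> q) -> q) -> (~q -> (q -> p))) /\ r) /\ p)
  32. ~(((r \/ p) -> (p \/ q)) /\ ((p /\ p) \/ (r /\ q)))
  33. ((p \/ (~p \/ (~r \/ ~r))) \/ ~((~q -> p) -> ~(q -> p)))
  34. (q \/ (((((p -> q) -> q) -> (~q -> (q -> p))) /\ r) /\ p))
  35. (~(((r \/ p) -> (p \/ q)) /\ ((p /\ p) \/ (r /\ q))) /\ ((((p -> r) \/ (r \/ p)) /\ ~r) -> r))
  36. (((p \/ (~p \/ (~r \/ ~r))) \/ ~((~q -> p) -> ~(q -> p))) /\ (~(((r \/ p) -> (p \/ q)) /\ ((p /\ p) \/ (r /\ q))) /\ ((((p -> r) \/ (r \/ p)) /\ ~r) -> r)))
  37. ((((p \/ (~p \/ (~r \/ ~r))) \/ ~((~q -> p) -> ~(q -> p))) /\ (~(((r \/ p) -> (p \/ q)) /\ ((p /\ p) \/ (r /\ q))) /\ ((((p -> r) \/ (r \/ p)) /\ ~r) -> r))) \/ (q \/ (((((p -> q) -> q) -> (~q -> (q -> p))) /\ r) /\ p)))
Total distinct subformulas = 37

37


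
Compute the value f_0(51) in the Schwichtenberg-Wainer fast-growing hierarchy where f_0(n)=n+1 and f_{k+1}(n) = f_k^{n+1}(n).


f_0(51) = 51 + 1 = 52

52


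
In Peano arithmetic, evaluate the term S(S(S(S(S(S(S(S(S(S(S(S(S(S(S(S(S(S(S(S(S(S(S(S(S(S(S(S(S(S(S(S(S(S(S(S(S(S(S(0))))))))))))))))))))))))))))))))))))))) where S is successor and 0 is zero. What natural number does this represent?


Counting successors applied to 0:
39 applications of S to 0 = 39

39


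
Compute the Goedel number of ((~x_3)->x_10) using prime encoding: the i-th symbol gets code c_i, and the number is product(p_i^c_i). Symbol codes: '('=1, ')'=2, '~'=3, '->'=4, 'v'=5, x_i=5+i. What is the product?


Formula: ((~x_3)->x_10)
Symbol codes: [1, 1, 3, 8, 2, 4, 15, 2]
Primes: [2, 3, 5, 7, 11, 13, 17, 19]
p_1^1 = 2^1 = 2
p_2^1 = 3^1 = 3
p_3^3 = 5^3 = 125
p_4^8 = 7^8 = 5764801
p_5^2 = 11^2 = 121
p_6^4 = 13^4 = 28561
p_7^15 = 17^15 = 2862423051509815793
p_8^2 = 19^2 = 361
Product = 15439932082825569702921853614734184750

15439932082825569702921853614734184750


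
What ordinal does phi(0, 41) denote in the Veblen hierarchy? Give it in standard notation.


phi(0, 41):
phi(0, beta) = omega^beta by definition.
phi(0, 41) = omega^41

omega^41


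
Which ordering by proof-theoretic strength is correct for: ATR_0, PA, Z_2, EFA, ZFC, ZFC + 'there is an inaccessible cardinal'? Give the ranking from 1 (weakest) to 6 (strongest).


Ordering by consistency strength:
1. EFA
2. PA
3. ATR_0
4. Z_2
5. ZFC
6. ZFC + 'there is an inaccessible cardinal'


ATR_0=3, PA=2, Z_2=4, EFA=1, ZFC=5, ZFC + 'there is an inaccessible cardinal'=6


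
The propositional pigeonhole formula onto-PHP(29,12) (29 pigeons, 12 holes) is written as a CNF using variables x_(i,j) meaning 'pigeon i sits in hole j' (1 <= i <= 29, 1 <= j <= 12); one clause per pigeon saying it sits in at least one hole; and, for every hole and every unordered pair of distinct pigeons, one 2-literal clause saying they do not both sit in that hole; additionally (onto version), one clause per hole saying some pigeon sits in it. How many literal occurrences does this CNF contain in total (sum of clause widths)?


onto-PHP(29,12): 29 pigeons, 12 holes, 29*12 = 348 variables.
- pigeon clauses: one per pigeon -> 29 clauses of width 12 -> 348 literals
- hole clauses: 12 holes * C(29,2) = 12 * 406 -> 4872 clauses of width 2 -> 9744 literals
- onto clauses: one per hole -> 12 clauses of width 29 -> 348 literals
Total literal occurrences = 348 + 9744 + 348 = 10440

10440


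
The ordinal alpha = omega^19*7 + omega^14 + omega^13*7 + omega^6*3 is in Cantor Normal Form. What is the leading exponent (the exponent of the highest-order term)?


CNF: omega^19*7 + omega^14 + omega^13*7 + omega^6*3
The leading term is omega^19*7, which has exponent 19.

19


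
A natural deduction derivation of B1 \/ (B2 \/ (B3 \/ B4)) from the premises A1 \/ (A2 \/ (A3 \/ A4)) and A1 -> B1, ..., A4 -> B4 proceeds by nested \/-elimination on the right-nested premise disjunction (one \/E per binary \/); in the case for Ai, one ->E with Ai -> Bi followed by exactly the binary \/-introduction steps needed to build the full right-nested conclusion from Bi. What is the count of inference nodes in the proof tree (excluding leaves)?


Constructive dilemma with 4 branches, all disjunctions right-nested:
- \/E: the premise has 3 binary \/, each eliminated once: 3 nodes.
- ->E: one per case (Ai with Ai -> Bi gives Bi): 4 nodes.
- \/I: in case i < n, Bi needs 1 step to form Bi \/ (B(i+1) \/ ...) and then i-1 steps to prepend B(i-1), ..., B1, i.e. i steps; in case i = n, B4 needs 3 prepend steps.
  \/I total = (1 + 2 + ... + 3) + 3 = 6 + 3 = 9 nodes.
Total = 3 + 4 + 9 = 16

16


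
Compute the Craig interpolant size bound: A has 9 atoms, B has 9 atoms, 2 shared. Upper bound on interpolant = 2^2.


Shared atoms = 2
Craig interpolant size bound = 2^2
= 4

4


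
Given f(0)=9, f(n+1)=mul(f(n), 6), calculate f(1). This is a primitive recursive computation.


f(0) = 9
f(1) = mul(f(0), 6) = mul(9, 6) = 54


54


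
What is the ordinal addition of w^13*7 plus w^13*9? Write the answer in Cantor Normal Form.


Ordinal addition w^13*7 + w^13*9:
Both terms have the same exponent 13.
w^e*c + w^e*d = w^e*(c+d).
Result = w^13*(7+9) = w^13*16

w^13*16


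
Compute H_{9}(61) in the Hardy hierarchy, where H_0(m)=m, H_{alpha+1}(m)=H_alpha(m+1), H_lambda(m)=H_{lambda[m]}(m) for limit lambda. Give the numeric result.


H_9(61):
For finite ordinals k, H_k(n) = n + k (each successor step adds 1).
H_9(61) = 61 + 9 = 70

70


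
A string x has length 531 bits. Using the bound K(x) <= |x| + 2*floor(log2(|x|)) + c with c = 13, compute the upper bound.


floor(log2(531)) = 9
2 * 9 = 18
K(x) <= 531 + 18 + 13 = 562

562


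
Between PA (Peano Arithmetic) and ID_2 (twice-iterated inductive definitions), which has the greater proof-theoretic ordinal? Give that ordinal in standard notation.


Proof-theoretic ordinal of PA (Peano Arithmetic): epsilon_0
Proof-theoretic ordinal of ID_2 (twice-iterated inductive definitions): psi_0(epsilon_{Omega_2+1})
Comparing: epsilon_0 < psi_0(epsilon_{Omega_2+1}).
The larger ordinal is psi_0(epsilon_{Omega_2+1}) (from ID_2 (twice-iterated inductive definitions)).

psi_0(epsilon_{Omega_2+1})


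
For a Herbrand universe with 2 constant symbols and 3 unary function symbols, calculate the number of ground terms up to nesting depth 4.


Herbrand terms by depth:
Depth 0: 2 constants
Depth 1: 6 new terms (running total: 8)
Depth 2: 18 new terms (running total: 26)
Depth 3: 54 new terms (running total: 80)
Depth 4: 162 new terms (running total: 242)
Total distinct ground terms = 242

242


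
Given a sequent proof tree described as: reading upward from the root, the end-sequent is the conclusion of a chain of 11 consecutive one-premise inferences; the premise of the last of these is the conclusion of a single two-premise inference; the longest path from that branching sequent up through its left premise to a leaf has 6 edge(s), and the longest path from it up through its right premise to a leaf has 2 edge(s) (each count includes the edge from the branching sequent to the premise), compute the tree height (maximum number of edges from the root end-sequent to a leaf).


Longest path through the left premise: 6 edges (measured from the branching sequent)
Longest path through the right premise: 2 edges
Height of the subtree rooted at the branching sequent: max(6, 2) = 6
The branching sequent sits 11 edges above the root (the chain of one-premise inferences), so height = 6 + 11 = 17

17


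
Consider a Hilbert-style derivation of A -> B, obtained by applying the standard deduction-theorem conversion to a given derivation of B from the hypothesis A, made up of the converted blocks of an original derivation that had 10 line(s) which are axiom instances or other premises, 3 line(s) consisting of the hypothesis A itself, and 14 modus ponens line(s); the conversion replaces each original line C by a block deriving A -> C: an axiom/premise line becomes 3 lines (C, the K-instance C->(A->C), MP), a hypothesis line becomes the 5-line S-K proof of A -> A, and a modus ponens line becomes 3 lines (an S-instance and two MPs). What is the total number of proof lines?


Deduction-theorem conversion, block by block:
- 10 axiom/premise lines -> 3 lines each = 30
- 3 hypothesis lines -> 5 lines each (identity proof A->A) = 15
- 14 MP lines -> 3 lines each (S-instance, MP, MP) = 42
Total = 30 + 15 + 42 = 87 lines.

87


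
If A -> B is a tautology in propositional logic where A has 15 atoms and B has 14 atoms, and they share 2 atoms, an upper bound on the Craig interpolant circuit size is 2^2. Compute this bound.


Shared atoms = 2
Craig interpolant size bound = 2^2
= 4

4


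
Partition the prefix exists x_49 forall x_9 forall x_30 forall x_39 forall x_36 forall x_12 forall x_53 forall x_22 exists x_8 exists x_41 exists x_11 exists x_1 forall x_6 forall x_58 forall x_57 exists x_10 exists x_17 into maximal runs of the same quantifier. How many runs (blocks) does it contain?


Alternations = 4.
Blocks = alternations + 1 = 5

5


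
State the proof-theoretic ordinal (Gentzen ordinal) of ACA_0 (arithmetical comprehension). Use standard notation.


The proof-theoretic ordinal of ACA_0 (arithmetical comprehension) is a standard result in ordinal analysis.
This ordinal is the supremum of order types of primitive recursive well-orderings
that the theory can prove to be well-ordered.
For ACA_0 (arithmetical comprehension), the proof-theoretic ordinal is epsilon_0.

epsilon_0


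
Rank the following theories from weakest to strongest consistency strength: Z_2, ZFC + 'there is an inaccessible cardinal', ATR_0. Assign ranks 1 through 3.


Ordering by consistency strength:
1. ATR_0
2. Z_2
3. ZFC + 'there is an inaccessible cardinal'


Z_2=2, ZFC + 'there is an inaccessible cardinal'=3, ATR_0=1


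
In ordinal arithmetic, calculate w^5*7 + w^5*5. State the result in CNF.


Ordinal addition w^5*7 + w^5*5:
Both terms have the same exponent 5.
w^e*c + w^e*d = w^e*(c+d).
Result = w^5*(7+5) = w^5*12

w^5*12


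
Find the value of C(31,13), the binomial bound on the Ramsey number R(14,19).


R(14,19) <= C(14+19-2, 14-1) = C(31, 13)
C(31, 13) = 31! / (13! * 18!)
= 206253075

206253075


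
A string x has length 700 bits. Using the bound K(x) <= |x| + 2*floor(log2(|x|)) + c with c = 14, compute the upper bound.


floor(log2(700)) = 9
2 * 9 = 18
K(x) <= 700 + 18 + 14 = 732

732


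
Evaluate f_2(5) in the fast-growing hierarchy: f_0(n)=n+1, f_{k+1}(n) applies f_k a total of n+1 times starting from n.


f_2(5) = f_1^6(5)
f_1(m) = 2m + 1.
Iterating: f_1^k(n) = 2^k*(n+1) - 1.
f_2(5) = 2^6*(5+1) - 1 = 64*6 - 1 = 383

383


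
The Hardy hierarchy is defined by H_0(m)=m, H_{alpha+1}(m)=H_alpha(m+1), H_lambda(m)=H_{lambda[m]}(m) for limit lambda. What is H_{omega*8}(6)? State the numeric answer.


H_{omega*8}(6):
For the Hardy hierarchy, H_{omega*k}(n) = 2^k * n.
2^8 = 256.
256 * 6 = 1536

1536


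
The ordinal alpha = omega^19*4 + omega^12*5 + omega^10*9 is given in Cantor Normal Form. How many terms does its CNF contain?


CNF: omega^19*4 + omega^12*5 + omega^10*9
Count the summands separated by '+':
  term 1: omega^19*4
  term 2: omega^12*5
  term 3: omega^10*9
Total terms = 3

3


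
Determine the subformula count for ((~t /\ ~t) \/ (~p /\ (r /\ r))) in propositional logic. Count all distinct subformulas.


Formula: ((~t /\ ~t) \/ (~p /\ (r /\ r)))
Subformulas found:
  1. r
  2. t
  3. p
  4. ~t
  5. ~p
  6. (r /\ r)
  7. (~t /\ ~t)
  8. (~p /\ (r /\ r))
  9. ((~t /\ ~t) \/ (~p /\ (r /\ r)))
Total distinct subformulas = 9

9


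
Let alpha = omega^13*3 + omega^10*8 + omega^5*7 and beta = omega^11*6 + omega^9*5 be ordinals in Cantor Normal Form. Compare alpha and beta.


Compare term by term from highest exponent:
alpha = omega^13*3 + omega^10*8 + omega^5*7
beta = omega^11*6 + omega^9*5
Term 1: alpha has omega^13*3, beta has omega^11*6
Term 2: alpha has omega^10*8, beta has omega^9*5
Term 3: alpha has omega^5*7, beta has omega^0*0
Result: alpha > beta

alpha > beta


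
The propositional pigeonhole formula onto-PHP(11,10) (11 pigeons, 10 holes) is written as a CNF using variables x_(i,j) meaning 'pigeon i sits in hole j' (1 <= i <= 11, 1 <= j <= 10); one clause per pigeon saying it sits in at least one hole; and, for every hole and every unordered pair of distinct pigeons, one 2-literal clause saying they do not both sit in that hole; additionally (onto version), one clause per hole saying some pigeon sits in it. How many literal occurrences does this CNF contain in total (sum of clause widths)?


onto-PHP(11,10): 11 pigeons, 10 holes, 11*10 = 110 variables.
- pigeon clauses: one per pigeon -> 11 clauses of width 10 -> 110 literals
- hole clauses: 10 holes * C(11,2) = 10 * 55 -> 550 clauses of width 2 -> 1100 literals
- onto clauses: one per hole -> 10 clauses of width 11 -> 110 literals
Total literal occurrences = 110 + 1100 + 110 = 1320

1320


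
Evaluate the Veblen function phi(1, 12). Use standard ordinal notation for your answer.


phi(1, 12):
phi(1, beta) = epsilon_beta (the beta-th epsilon number).
phi(1, 12) = epsilon_12

epsilon_12


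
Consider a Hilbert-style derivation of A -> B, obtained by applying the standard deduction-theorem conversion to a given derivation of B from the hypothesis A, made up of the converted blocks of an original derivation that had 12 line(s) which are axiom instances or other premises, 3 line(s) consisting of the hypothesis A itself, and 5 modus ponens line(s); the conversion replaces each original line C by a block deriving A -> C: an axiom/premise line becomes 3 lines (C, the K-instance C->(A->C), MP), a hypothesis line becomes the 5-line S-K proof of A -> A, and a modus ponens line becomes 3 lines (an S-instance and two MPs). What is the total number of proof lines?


Deduction-theorem conversion, block by block:
- 12 axiom/premise lines -> 3 lines each = 36
- 3 hypothesis lines -> 5 lines each (identity proof A->A) = 15
- 5 MP lines -> 3 lines each (S-instance, MP, MP) = 15
Total = 36 + 15 + 15 = 66 lines.

66


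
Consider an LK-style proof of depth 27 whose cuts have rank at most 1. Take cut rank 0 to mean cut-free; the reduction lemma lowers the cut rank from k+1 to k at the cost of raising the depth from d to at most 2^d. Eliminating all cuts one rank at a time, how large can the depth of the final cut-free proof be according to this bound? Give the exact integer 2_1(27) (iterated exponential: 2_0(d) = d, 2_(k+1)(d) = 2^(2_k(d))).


Each rank reduction sends depth d to at most 2^d; cut rank r needs r reductions.
2_0(27) = 27
2_1(27) = 2^27 = 134217728
Cut-free depth bound = 134217728

134217728


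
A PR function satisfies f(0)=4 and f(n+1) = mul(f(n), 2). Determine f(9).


f(0) = 4
f(1) = mul(f(0), 2) = mul(4, 2) = 8
f(2) = mul(f(1), 2) = mul(8, 2) = 16
f(3) = mul(f(2), 2) = mul(16, 2) = 32
f(4) = mul(f(3), 2) = mul(32, 2) = 64
f(5) = mul(f(4), 2) = mul(64, 2) = 128
f(6) = mul(f(5), 2) = mul(128, 2) = 256
f(7) = mul(f(6), 2) = mul(256, 2) = 512
f(8) = mul(f(7), 2) = mul(512, 2) = 1024
f(9) = mul(f(8), 2) = mul(1024, 2) = 2048


2048


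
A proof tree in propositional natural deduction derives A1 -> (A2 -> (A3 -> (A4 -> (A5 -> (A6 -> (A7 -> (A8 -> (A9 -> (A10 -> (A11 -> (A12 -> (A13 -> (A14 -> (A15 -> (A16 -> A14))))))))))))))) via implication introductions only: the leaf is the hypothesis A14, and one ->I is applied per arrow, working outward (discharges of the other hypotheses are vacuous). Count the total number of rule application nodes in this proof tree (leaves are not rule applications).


The formula has 16 arrows (->); its innermost consequent A14 is one of the antecedents,
so the proof starts from the hypothesis leaf A14 (not a rule application) and closes one arrow per ->I.
Building A1 -> (A2 -> (A3 -> (A4 -> (A5 -> (A6 -> (A7 -> (A8 -> (A9 -> (A10 -> (A11 -> (A12 -> (A13 -> (A14 -> (A15 -> (A16 -> A14))))))))))))))) therefore takes 16 nested implication introductions.
Total inference nodes = 16

16


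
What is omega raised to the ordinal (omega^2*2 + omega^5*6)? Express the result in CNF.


omega^(omega^2*2 + omega^5*6):
In ordinal addition a term is absorbed by a following term of strictly larger exponent: 2 < 5, so omega^2*2 + omega^5*6 = omega^5*6.
omega raised to a CNF ordinal is a single CNF term: Result = omega^(omega^5*6)

omega^(omega^5*6)


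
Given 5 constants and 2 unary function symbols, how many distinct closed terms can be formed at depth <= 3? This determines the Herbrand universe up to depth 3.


Herbrand terms by depth:
Depth 0: 5 constants
Depth 1: 10 new terms (running total: 15)
Depth 2: 20 new terms (running total: 35)
Depth 3: 40 new terms (running total: 75)
Total distinct ground terms = 75

75


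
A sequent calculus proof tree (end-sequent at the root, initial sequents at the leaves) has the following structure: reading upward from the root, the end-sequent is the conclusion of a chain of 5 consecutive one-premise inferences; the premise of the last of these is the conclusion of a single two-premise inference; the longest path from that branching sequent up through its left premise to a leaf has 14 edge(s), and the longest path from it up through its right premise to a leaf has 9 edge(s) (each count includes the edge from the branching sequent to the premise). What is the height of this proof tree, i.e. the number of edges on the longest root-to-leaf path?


Longest path through the left premise: 14 edges (measured from the branching sequent)
Longest path through the right premise: 9 edges
Height of the subtree rooted at the branching sequent: max(14, 9) = 14
The branching sequent sits 5 edges above the root (the chain of one-premise inferences), so height = 14 + 5 = 19

19


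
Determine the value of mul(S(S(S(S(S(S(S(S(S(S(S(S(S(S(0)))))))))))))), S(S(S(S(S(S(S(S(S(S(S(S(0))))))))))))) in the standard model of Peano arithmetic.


mul(S^14(0), S^12(0)):
S^14(0) = 14
S^12(0) = 12
14 * 12 = 168

168


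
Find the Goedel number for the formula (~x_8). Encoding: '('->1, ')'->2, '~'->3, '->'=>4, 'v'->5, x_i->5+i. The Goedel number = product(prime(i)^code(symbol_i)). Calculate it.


Formula: (~x_8)
Symbol codes: [1, 3, 13, 2]
Primes: [2, 3, 5, 7]
p_1^1 = 2^1 = 2
p_2^3 = 3^3 = 27
p_3^13 = 5^13 = 1220703125
p_4^2 = 7^2 = 49
Product = 3229980468750

3229980468750


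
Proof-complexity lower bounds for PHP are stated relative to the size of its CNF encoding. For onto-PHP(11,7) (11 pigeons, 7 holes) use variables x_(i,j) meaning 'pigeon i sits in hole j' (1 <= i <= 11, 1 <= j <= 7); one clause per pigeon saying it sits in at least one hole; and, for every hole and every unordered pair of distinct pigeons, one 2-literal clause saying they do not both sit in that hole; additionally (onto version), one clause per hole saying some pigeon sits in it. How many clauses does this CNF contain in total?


onto-PHP(11,7): 11 pigeons, 7 holes, 11*7 = 77 variables.
- pigeon clauses: one per pigeon -> 11 clauses
- hole clauses: 7 holes * C(11,2) = 7 * 55 -> 385 clauses
- onto clauses: one per hole -> 7 clauses
Total clauses = 11 + 385 + 7 = 403

403


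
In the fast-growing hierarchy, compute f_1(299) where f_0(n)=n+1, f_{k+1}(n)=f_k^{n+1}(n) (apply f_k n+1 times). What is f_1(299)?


f_1(299) = f_0^300(299)
f_0 adds 1 each time, applied 300 times.
f_1(299) = 299 + 300 = 599

599


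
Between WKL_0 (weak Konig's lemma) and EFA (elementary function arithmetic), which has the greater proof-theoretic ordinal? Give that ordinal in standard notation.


Proof-theoretic ordinal of WKL_0 (weak Konig's lemma): omega^omega
Proof-theoretic ordinal of EFA (elementary function arithmetic): omega^3
Comparing: omega^3 < omega^omega.
The larger ordinal is omega^omega (from WKL_0 (weak Konig's lemma)).

omega^omega


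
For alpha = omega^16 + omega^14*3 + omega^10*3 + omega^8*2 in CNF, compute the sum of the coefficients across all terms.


CNF: omega^16 + omega^14*3 + omega^10*3 + omega^8*2
Coefficients: 1 + 3 + 3 + 2 = 9

9


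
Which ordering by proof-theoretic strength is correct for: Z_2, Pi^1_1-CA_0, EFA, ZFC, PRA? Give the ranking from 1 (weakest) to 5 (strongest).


Ordering by consistency strength:
1. EFA
2. PRA
3. Pi^1_1-CA_0
4. Z_2
5. ZFC


Z_2=4, Pi^1_1-CA_0=3, EFA=1, ZFC=5, PRA=2


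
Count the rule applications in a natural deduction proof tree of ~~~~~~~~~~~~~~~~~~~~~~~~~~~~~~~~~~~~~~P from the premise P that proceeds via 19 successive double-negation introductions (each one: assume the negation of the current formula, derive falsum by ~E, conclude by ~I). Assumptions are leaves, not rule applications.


Each double-negation introduction (from C infer ~~C) uses 2 inference nodes: one ~E (C and ~C give falsum) and one ~I (discharge ~C).
19 double negations = 19 * 2 = 38 inference nodes.

38


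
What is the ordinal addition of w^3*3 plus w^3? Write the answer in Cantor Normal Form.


Ordinal addition w^3*3 + w^3:
Both terms have the same exponent 3.
w^e*c + w^e*d = w^e*(c+d).
Result = w^3*(3+1) = w^3*4

w^3*4


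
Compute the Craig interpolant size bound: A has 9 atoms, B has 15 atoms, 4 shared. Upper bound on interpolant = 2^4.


Shared atoms = 4
Craig interpolant size bound = 2^4
= 16

16


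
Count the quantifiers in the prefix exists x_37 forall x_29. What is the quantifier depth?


Quantifier prefix has 2 quantifier symbols.
Quantifier depth = 2

2


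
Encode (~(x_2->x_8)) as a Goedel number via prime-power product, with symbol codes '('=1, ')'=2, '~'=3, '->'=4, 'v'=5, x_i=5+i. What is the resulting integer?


Formula: (~(x_2->x_8))
Symbol codes: [1, 3, 1, 7, 4, 13, 2, 2]
Primes: [2, 3, 5, 7, 11, 13, 17, 19]
p_1^1 = 2^1 = 2
p_2^3 = 3^3 = 27
p_3^1 = 5^1 = 5
p_4^7 = 7^7 = 823543
p_5^4 = 11^4 = 14641
p_6^13 = 13^13 = 302875106592253
p_7^2 = 17^2 = 289
p_8^2 = 19^2 = 361
Product = 102870158631837753189986313731370

102870158631837753189986313731370


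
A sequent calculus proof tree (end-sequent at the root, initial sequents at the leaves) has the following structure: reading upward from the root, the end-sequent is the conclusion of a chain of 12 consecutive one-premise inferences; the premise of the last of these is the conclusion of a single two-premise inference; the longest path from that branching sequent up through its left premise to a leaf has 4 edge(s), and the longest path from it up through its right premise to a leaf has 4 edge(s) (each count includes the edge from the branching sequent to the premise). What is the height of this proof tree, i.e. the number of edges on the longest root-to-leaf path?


Longest path through the left premise: 4 edges (measured from the branching sequent)
Longest path through the right premise: 4 edges
Height of the subtree rooted at the branching sequent: max(4, 4) = 4
The branching sequent sits 12 edges above the root (the chain of one-premise inferences), so height = 4 + 12 = 16

16


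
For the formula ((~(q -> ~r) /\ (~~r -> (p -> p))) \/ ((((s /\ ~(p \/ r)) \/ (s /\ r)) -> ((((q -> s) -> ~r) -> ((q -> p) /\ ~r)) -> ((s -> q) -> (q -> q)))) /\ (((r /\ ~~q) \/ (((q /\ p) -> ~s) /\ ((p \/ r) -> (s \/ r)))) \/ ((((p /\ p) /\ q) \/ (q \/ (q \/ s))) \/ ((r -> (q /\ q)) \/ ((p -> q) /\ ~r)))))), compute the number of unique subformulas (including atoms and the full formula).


Formula: ((~(q -> ~r) /\ (~~r -> (p -> p))) \/ ((((s /\ ~(p \/ r)) \/ (s /\ r)) -> ((((q -> s) -> ~r) -> ((q -> p) /\ ~r)) -> ((s -> q) -> (q -> q)))) /\ (((r /\ ~~q) \/ (((q /\ p) -> ~s) /\ ((p \/ r) -> (s \/ r)))) \/ ((((p /\ p) /\ q) \/ (q \/ (q \/ s))) \/ ((r -> (q /\ q)) \/ ((p -> q) /\ ~r))))))
Subformulas found:
  1. r
  2. p
  3. q
  4. s
  5. ~s
  6. ~r
  7. ~q
  8. ~~r
  9. ~~q
  10. (q /\ p)
  11. (q /\ q)
  12. (q -> p)
  13. (s /\ r)
  14. (p -> p)
  15. (q -> q)
  16. (q \/ s)
  17. (p -> q)
  18. (q -> s)
  19. (s \/ r)
  20. (p /\ p)
  21. (s -> q)
  22. (p \/ r)
  23. ~(p \/ r)
  24. (q -> ~r)
  25. (r /\ ~~q)
  26. ~(q -> ~r)
  27. (r -> (q /\ q))
  28. (q \/ (q \/ s))
  29. ((p /\ p) /\ q)
  30. ((q -> p) /\ ~r)
  31. ((q -> s) -> ~r)
  32. (s /\ ~(p \/ r))
  33. ((q /\ p) -> ~s)
  34. ((p -> q) /\ ~r)
  35. (~~r -> (p -> p))
  36. ((s -> q) -> (q -> q))
  37. ((p \/ r) -> (s \/ r))
  38. ((s /\ ~(p \/ r)) \/ (s /\ r))
  39. (~(q -> ~r) /\ (~~r -> (p -> p)))
  40. (((p /\ p) /\ q) \/ (q \/ (q \/ s)))
  41. ((r -> (q /\ q)) \/ ((p -> q) /\ ~r))
  42. (((q -> s) -> ~r) -> ((q -> p) /\ ~r))
  43. (((q /\ p) -> ~s) /\ ((p \/ r) -> (s \/ r)))
  44. ((r /\ ~~q) \/ (((q /\ p) -> ~s) /\ ((p \/ r) -> (s \/ r))))
  45. ((((q -> s) -> ~r) -> ((q -> p) /\ ~r)) -> ((s -> q) -> (q -> q)))
  46. ((((p /\ p) /\ q) \/ (q \/ (q \/ s))) \/ ((r -> (q /\ q)) \/ ((p -> q) /\ ~r)))
  47. (((s /\ ~(p \/ r)) \/ (s /\ r)) -> ((((q -> s) -> ~r) -> ((q -> p) /\ ~r)) -> ((s -> q) -> (q -> q))))
  48. (((r /\ ~~q) \/ (((q /\ p) -> ~s) /\ ((p \/ r) -> (s \/ r)))) \/ ((((p /\ p) /\ q) \/ (q \/ (q \/ s))) \/ ((r -> (q /\ q)) \/ ((p -> q) /\ ~r))))
  49. ((((s /\ ~(p \/ r)) \/ (s /\ r)) -> ((((q -> s) -> ~r) -> ((q -> p) /\ ~r)) -> ((s -> q) -> (q -> q)))) /\ (((r /\ ~~q) \/ (((q /\ p) -> ~s) /\ ((p \/ r) -> (s \/ r)))) \/ ((((p /\ p) /\ q) \/ (q \/ (q \/ s))) \/ ((r -> (q /\ q)) \/ ((p -> q) /\ ~r)))))
  50. ((~(q -> ~r) /\ (~~r -> (p -> p))) \/ ((((s /\ ~(p \/ r)) \/ (s /\ r)) -> ((((q -> s) -> ~r) -> ((q -> p) /\ ~r)) -> ((s -> q) -> (q -> q)))) /\ (((r /\ ~~q) \/ (((q /\ p) -> ~s) /\ ((p \/ r) -> (s \/ r)))) \/ ((((p /\ p) /\ q) \/ (q \/ (q \/ s))) \/ ((r -> (q /\ q)) \/ ((p -> q) /\ ~r))))))
Total distinct subformulas = 50

50


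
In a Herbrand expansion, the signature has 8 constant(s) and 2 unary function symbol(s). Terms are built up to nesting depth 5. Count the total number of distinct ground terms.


Herbrand terms by depth:
Depth 0: 8 constants
Depth 1: 16 new terms (running total: 24)
Depth 2: 32 new terms (running total: 56)
Depth 3: 64 new terms (running total: 120)
Depth 4: 128 new terms (running total: 248)
Depth 5: 256 new terms (running total: 504)
Total distinct ground terms = 504

504


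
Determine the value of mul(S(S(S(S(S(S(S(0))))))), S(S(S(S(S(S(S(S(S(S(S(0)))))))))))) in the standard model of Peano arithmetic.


mul(S^7(0), S^11(0)):
S^7(0) = 7
S^11(0) = 11
7 * 11 = 77

77


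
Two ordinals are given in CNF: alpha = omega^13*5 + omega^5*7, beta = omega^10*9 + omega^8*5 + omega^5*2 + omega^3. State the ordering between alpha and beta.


Compare term by term from highest exponent:
alpha = omega^13*5 + omega^5*7
beta = omega^10*9 + omega^8*5 + omega^5*2 + omega^3
Term 1: alpha has omega^13*5, beta has omega^10*9
Term 2: alpha has omega^5*7, beta has omega^8*5
Term 3: alpha has omega^0*0, beta has omega^5*2
Term 4: alpha has omega^0*0, beta has omega^3*1
Result: alpha > beta

alpha > beta


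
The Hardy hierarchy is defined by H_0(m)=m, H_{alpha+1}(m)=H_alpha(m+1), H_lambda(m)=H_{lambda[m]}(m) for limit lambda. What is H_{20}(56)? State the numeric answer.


H_20(56):
For finite ordinals k, H_k(n) = n + k (each successor step adds 1).
H_20(56) = 56 + 20 = 76

76


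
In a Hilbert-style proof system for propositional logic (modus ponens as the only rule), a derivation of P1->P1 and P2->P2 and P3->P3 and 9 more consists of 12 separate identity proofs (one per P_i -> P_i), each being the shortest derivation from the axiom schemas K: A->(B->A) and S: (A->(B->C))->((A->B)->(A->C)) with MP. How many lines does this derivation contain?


The shortest proof of A->A from K and S in the Hilbert calculus has exactly 5 lines:
(1) K instance A->((A->A)->A), (2) S instance, (3) MP on 1,2, (4) K instance A->(A->A), (5) MP on 3,4.
For 12 independent identities: 12 * 5 = 60 lines total.

60
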